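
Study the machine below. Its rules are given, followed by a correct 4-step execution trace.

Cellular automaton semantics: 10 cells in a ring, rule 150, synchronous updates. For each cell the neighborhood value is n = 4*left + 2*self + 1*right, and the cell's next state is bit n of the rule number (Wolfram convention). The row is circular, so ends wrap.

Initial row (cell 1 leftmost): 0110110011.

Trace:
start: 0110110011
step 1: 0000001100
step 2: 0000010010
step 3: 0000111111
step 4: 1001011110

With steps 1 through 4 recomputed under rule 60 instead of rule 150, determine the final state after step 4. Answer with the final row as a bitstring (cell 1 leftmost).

(re-executing steps 1..4 under rule 60; state before step 1: 0110110011)
step 1: 1101101010
step 2: 1011011111
step 3: 0110110000
step 4: 0101101000

0101101000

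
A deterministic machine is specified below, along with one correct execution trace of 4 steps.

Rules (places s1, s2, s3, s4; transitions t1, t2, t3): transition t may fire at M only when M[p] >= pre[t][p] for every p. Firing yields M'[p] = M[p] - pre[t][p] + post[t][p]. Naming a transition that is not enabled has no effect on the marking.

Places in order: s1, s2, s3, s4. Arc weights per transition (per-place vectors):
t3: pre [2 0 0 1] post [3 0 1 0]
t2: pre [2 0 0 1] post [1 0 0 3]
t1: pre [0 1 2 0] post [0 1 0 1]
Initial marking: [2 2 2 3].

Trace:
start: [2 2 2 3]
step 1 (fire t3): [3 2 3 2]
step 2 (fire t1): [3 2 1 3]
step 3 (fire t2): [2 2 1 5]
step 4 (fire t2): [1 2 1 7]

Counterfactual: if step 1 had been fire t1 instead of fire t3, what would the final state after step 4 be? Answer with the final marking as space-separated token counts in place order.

(re-executing from step 1 with the substitution; state before step 1: [2 2 2 3])
step 1 (fire t1): [2 2 0 4]
step 2 (fire t1): [2 2 0 4]
step 3 (fire t2): [1 2 0 6]
step 4 (fire t2): [1 2 0 6]

1 2 0 6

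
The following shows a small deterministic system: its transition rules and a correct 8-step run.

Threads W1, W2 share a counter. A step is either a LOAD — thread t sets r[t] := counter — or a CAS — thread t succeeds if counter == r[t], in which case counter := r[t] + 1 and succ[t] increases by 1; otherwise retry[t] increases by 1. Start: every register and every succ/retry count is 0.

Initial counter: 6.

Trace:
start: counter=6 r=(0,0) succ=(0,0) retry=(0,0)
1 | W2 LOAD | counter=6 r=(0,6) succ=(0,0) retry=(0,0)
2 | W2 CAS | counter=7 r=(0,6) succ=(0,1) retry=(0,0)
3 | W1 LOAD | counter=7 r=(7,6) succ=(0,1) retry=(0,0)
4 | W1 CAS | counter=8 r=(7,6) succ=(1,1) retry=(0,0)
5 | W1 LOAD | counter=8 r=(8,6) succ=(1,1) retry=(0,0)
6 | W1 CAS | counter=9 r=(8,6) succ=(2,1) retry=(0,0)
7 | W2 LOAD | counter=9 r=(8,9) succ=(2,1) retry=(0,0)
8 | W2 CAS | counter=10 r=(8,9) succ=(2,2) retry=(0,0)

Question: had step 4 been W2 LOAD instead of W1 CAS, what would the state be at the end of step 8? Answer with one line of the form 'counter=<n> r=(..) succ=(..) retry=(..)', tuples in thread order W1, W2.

counter=9 r=(7,8) succ=(1,2) retry=(0,0)

(re-executing from step 4 with the substitution; state before step 4: counter=7 r=(7,6) succ=(0,1) retry=(0,0))
4 | W2 LOAD | counter=7 r=(7,7) succ=(0,1) retry=(0,0)
5 | W1 LOAD | counter=7 r=(7,7) succ=(0,1) retry=(0,0)
6 | W1 CAS | counter=8 r=(7,7) succ=(1,1) retry=(0,0)
7 | W2 LOAD | counter=8 r=(7,8) succ=(1,1) retry=(0,0)
8 | W2 CAS | counter=9 r=(7,8) succ=(1,2) retry=(0,0)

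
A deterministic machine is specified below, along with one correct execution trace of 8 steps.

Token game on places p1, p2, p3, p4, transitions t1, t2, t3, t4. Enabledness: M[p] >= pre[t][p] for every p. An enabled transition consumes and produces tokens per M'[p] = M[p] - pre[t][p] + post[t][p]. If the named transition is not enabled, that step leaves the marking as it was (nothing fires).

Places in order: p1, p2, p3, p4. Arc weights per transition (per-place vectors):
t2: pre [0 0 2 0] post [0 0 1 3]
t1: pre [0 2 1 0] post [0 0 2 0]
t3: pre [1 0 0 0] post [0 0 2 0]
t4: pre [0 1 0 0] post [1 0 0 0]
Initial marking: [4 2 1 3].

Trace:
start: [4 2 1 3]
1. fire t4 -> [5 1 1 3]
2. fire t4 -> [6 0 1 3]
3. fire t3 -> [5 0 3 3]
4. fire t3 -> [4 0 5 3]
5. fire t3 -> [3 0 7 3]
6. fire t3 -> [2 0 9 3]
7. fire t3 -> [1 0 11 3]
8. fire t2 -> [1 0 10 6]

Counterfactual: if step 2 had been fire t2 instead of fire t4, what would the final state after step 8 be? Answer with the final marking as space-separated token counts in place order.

0 1 10 6

(re-executing from step 2 with the substitution; state before step 2: [5 1 1 3])
2. fire t2 -> [5 1 1 3]
3. fire t3 -> [4 1 3 3]
4. fire t3 -> [3 1 5 3]
5. fire t3 -> [2 1 7 3]
6. fire t3 -> [1 1 9 3]
7. fire t3 -> [0 1 11 3]
8. fire t2 -> [0 1 10 6]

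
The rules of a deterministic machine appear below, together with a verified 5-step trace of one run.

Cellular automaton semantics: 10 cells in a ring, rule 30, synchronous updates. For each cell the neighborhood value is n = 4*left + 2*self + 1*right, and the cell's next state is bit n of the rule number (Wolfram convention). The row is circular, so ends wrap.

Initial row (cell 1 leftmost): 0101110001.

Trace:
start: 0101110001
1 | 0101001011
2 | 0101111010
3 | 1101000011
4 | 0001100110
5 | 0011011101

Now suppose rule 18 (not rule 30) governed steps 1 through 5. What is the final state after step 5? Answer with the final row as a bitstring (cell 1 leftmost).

1000100000

(re-executing steps 1..5 under rule 18; state before step 1: 0101110001)
1 | 0000001010
2 | 0000010001
3 | 1000101010
4 | 0101000000
5 | 1000100000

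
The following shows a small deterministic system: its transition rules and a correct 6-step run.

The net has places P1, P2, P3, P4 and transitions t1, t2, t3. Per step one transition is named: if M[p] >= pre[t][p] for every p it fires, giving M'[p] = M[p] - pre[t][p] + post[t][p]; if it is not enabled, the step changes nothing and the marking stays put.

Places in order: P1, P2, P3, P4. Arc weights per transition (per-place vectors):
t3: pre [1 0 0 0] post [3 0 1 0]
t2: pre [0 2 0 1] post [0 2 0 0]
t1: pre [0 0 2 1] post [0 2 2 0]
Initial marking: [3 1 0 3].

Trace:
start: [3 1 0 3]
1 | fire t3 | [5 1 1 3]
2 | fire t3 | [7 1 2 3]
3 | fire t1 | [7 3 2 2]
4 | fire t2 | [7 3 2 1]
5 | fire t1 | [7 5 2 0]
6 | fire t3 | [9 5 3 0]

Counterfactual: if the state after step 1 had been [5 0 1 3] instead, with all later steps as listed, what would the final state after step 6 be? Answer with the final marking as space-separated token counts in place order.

state after step 1 := [5 0 1 3]
2 | fire t3 | [7 0 2 3]
3 | fire t1 | [7 2 2 2]
4 | fire t2 | [7 2 2 1]
5 | fire t1 | [7 4 2 0]
6 | fire t3 | [9 4 3 0]

9 4 3 0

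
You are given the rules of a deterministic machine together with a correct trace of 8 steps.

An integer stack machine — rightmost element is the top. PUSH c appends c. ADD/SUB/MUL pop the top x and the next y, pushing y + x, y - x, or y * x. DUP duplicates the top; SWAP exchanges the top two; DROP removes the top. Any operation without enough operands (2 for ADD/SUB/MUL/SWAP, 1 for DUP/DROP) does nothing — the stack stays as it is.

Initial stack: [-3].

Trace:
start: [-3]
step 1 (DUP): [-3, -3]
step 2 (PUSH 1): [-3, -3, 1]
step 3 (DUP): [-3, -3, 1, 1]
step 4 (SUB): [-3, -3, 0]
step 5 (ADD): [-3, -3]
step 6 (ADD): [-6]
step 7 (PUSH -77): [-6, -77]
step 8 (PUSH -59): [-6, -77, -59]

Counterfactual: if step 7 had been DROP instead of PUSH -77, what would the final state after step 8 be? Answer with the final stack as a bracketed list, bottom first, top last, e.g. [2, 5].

[-59]

(re-executing from step 7 with the substitution; state before step 7: [-6])
step 7 (DROP): []
step 8 (PUSH -59): [-59]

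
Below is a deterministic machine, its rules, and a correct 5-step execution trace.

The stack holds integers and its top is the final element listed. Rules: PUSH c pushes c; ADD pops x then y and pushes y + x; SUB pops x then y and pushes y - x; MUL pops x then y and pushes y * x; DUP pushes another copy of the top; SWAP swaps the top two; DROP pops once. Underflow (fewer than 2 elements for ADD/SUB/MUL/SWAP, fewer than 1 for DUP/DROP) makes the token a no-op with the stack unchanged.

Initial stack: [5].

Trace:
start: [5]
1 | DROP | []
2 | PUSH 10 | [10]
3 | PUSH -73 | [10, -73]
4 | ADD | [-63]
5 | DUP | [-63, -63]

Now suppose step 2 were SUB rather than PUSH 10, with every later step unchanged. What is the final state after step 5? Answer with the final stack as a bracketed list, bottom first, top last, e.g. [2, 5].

(re-executing from step 2 with the substitution; state before step 2: [])
2 | SUB | []
3 | PUSH -73 | [-73]
4 | ADD | [-73]
5 | DUP | [-73, -73]

[-73, -73]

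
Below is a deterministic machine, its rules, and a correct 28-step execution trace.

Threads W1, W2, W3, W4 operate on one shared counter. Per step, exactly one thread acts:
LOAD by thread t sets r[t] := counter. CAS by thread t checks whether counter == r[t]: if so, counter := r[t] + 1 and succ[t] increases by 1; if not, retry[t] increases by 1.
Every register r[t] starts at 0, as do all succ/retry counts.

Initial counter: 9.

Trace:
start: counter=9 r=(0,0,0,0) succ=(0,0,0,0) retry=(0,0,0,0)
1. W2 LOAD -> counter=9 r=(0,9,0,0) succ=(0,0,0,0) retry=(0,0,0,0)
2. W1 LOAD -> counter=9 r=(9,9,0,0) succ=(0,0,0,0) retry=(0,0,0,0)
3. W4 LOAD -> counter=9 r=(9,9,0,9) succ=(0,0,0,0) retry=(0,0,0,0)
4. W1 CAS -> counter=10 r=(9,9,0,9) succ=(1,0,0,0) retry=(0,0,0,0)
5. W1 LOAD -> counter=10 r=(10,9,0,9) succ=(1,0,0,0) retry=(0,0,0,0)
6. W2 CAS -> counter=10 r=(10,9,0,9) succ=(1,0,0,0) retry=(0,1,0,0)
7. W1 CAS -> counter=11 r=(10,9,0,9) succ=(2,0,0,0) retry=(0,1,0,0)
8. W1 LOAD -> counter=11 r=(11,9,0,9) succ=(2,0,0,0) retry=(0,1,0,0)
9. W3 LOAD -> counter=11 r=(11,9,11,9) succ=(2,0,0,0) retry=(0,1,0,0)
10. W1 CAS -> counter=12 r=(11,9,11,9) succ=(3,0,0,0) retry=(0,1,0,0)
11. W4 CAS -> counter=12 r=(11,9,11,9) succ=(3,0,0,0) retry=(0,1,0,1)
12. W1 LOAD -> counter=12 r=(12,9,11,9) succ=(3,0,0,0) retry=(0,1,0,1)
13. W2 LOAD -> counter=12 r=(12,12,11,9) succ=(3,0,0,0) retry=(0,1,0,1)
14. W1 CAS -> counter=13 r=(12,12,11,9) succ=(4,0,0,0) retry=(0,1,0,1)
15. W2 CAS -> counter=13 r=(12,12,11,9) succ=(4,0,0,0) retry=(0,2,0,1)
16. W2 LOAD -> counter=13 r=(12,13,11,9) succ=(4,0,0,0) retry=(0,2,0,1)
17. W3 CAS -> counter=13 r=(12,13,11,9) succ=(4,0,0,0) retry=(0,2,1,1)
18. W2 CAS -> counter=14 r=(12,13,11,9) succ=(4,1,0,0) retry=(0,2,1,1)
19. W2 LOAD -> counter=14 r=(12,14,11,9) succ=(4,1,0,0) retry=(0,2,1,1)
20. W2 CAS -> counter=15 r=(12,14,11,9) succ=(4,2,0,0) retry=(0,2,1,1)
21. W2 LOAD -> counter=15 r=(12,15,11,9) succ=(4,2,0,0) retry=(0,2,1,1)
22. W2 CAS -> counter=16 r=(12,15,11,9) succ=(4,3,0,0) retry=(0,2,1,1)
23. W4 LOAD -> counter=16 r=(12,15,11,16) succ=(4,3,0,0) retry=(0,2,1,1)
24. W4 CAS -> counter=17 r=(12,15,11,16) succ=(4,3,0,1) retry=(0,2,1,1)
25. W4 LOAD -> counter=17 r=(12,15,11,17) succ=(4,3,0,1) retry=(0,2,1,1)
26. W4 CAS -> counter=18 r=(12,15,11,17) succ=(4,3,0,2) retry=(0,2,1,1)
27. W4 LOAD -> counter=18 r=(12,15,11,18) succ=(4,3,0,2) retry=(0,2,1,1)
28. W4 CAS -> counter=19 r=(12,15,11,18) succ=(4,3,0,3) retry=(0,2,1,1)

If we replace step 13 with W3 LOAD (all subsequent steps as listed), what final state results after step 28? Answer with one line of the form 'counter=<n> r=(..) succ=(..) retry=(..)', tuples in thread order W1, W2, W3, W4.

counter=19 r=(12,15,12,18) succ=(4,3,0,3) retry=(0,2,1,1)

(re-executing from step 13 with the substitution; state before step 13: counter=12 r=(12,9,11,9) succ=(3,0,0,0) retry=(0,1,0,1))
13. W3 LOAD -> counter=12 r=(12,9,12,9) succ=(3,0,0,0) retry=(0,1,0,1)
14. W1 CAS -> counter=13 r=(12,9,12,9) succ=(4,0,0,0) retry=(0,1,0,1)
15. W2 CAS -> counter=13 r=(12,9,12,9) succ=(4,0,0,0) retry=(0,2,0,1)
16. W2 LOAD -> counter=13 r=(12,13,12,9) succ=(4,0,0,0) retry=(0,2,0,1)
17. W3 CAS -> counter=13 r=(12,13,12,9) succ=(4,0,0,0) retry=(0,2,1,1)
18. W2 CAS -> counter=14 r=(12,13,12,9) succ=(4,1,0,0) retry=(0,2,1,1)
19. W2 LOAD -> counter=14 r=(12,14,12,9) succ=(4,1,0,0) retry=(0,2,1,1)
20. W2 CAS -> counter=15 r=(12,14,12,9) succ=(4,2,0,0) retry=(0,2,1,1)
21. W2 LOAD -> counter=15 r=(12,15,12,9) succ=(4,2,0,0) retry=(0,2,1,1)
22. W2 CAS -> counter=16 r=(12,15,12,9) succ=(4,3,0,0) retry=(0,2,1,1)
23. W4 LOAD -> counter=16 r=(12,15,12,16) succ=(4,3,0,0) retry=(0,2,1,1)
24. W4 CAS -> counter=17 r=(12,15,12,16) succ=(4,3,0,1) retry=(0,2,1,1)
25. W4 LOAD -> counter=17 r=(12,15,12,17) succ=(4,3,0,1) retry=(0,2,1,1)
26. W4 CAS -> counter=18 r=(12,15,12,17) succ=(4,3,0,2) retry=(0,2,1,1)
27. W4 LOAD -> counter=18 r=(12,15,12,18) succ=(4,3,0,2) retry=(0,2,1,1)
28. W4 CAS -> counter=19 r=(12,15,12,18) succ=(4,3,0,3) retry=(0,2,1,1)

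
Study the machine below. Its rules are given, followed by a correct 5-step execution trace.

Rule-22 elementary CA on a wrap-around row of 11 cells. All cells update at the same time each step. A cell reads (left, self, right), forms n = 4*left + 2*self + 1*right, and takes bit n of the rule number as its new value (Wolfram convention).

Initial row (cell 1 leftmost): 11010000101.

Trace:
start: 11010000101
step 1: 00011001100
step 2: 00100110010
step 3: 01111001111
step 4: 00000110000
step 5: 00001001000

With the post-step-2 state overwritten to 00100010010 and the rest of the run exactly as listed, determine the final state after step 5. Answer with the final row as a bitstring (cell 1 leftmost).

00000000000

state after step 2 := 00100010010
step 3: 01110111111
step 4: 00000000000
step 5: 00000000000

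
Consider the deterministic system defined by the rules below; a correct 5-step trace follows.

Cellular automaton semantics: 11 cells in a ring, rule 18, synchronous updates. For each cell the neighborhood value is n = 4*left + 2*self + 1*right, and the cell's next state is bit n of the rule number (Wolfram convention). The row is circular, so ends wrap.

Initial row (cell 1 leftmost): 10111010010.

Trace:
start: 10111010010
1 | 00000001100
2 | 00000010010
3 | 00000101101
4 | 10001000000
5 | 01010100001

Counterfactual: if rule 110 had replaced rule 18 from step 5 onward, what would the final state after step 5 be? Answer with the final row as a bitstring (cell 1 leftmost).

10011000001

(re-executing step 5 under rule 110; state before step 5: 10001000000)
5 | 10011000001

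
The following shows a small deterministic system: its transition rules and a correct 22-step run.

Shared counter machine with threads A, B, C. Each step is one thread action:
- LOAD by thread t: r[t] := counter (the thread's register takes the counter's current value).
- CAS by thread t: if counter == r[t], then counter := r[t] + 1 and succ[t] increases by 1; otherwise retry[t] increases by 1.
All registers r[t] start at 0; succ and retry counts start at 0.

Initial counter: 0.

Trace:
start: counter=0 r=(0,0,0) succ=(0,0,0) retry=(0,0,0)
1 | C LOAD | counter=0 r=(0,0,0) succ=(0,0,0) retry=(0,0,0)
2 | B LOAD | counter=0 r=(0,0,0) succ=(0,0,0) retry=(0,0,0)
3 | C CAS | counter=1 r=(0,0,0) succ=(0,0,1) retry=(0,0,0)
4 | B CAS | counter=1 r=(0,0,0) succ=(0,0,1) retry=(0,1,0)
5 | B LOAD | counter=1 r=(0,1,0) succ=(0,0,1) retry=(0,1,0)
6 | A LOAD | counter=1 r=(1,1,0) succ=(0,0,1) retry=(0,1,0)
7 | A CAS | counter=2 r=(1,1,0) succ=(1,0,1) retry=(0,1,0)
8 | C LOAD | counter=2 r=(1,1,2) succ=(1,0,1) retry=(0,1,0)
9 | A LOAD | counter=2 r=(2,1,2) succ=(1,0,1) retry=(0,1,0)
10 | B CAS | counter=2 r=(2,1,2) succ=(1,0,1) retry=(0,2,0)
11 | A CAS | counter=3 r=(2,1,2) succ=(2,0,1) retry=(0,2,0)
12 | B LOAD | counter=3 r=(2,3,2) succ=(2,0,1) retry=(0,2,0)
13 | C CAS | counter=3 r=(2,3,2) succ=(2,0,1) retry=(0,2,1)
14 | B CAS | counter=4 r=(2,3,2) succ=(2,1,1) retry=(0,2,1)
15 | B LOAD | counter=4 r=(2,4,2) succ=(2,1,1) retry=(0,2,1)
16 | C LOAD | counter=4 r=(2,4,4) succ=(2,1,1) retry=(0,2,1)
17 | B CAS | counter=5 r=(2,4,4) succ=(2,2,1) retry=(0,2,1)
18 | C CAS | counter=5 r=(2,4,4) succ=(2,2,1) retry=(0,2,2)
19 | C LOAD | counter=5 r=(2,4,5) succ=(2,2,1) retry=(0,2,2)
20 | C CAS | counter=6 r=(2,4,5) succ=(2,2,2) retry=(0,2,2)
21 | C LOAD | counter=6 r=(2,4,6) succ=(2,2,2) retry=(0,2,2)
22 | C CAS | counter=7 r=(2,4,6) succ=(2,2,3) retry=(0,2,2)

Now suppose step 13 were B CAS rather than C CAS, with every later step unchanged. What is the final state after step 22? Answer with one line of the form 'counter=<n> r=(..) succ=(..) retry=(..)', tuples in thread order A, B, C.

(re-executing from step 13 with the substitution; state before step 13: counter=3 r=(2,3,2) succ=(2,0,1) retry=(0,2,0))
13 | B CAS | counter=4 r=(2,3,2) succ=(2,1,1) retry=(0,2,0)
14 | B CAS | counter=4 r=(2,3,2) succ=(2,1,1) retry=(0,3,0)
15 | B LOAD | counter=4 r=(2,4,2) succ=(2,1,1) retry=(0,3,0)
16 | C LOAD | counter=4 r=(2,4,4) succ=(2,1,1) retry=(0,3,0)
17 | B CAS | counter=5 r=(2,4,4) succ=(2,2,1) retry=(0,3,0)
18 | C CAS | counter=5 r=(2,4,4) succ=(2,2,1) retry=(0,3,1)
19 | C LOAD | counter=5 r=(2,4,5) succ=(2,2,1) retry=(0,3,1)
20 | C CAS | counter=6 r=(2,4,5) succ=(2,2,2) retry=(0,3,1)
21 | C LOAD | counter=6 r=(2,4,6) succ=(2,2,2) retry=(0,3,1)
22 | C CAS | counter=7 r=(2,4,6) succ=(2,2,3) retry=(0,3,1)

counter=7 r=(2,4,6) succ=(2,2,3) retry=(0,3,1)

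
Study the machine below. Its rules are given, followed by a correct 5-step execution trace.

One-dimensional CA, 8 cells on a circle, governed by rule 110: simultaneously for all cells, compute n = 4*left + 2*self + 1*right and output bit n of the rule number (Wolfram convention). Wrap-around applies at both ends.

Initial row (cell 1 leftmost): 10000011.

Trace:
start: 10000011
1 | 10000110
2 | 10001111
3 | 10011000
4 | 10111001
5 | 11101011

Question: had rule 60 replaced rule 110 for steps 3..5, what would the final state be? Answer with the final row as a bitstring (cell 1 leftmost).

(re-executing steps 3..5 under rule 60; state before step 3: 10001111)
3 | 01001000
4 | 01101100
5 | 01011010

01011010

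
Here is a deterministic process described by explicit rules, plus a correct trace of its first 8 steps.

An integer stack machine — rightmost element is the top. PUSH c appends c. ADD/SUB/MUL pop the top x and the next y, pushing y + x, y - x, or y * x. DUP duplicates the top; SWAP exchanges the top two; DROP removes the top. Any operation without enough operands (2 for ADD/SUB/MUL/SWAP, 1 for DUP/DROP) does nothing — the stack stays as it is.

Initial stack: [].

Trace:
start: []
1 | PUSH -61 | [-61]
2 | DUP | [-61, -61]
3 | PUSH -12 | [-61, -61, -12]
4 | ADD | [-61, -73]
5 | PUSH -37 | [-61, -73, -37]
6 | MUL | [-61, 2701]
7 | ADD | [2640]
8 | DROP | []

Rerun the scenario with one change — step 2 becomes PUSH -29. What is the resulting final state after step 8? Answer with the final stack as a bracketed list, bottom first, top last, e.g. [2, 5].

[]

(re-executing from step 2 with the substitution; state before step 2: [-61])
2 | PUSH -29 | [-61, -29]
3 | PUSH -12 | [-61, -29, -12]
4 | ADD | [-61, -41]
5 | PUSH -37 | [-61, -41, -37]
6 | MUL | [-61, 1517]
7 | ADD | [1456]
8 | DROP | []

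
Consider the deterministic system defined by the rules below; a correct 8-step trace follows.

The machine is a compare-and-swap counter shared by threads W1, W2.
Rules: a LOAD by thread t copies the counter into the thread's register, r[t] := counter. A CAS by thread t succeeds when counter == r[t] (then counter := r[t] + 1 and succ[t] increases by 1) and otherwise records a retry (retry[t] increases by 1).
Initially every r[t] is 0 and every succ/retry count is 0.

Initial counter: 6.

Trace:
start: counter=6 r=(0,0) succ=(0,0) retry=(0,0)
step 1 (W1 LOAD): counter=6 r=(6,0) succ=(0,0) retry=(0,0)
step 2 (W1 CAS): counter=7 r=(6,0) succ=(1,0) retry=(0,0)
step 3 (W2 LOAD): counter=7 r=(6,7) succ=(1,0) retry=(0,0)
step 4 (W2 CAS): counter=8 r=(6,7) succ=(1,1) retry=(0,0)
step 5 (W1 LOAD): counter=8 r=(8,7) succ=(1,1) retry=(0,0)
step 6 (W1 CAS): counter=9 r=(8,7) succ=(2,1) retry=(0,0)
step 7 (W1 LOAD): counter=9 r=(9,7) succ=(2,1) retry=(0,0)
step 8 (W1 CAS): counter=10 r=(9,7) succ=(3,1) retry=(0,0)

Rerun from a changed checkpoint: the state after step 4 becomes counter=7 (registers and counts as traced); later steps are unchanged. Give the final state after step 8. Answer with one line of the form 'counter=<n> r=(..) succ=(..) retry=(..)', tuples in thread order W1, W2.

counter=9 r=(8,7) succ=(3,1) retry=(0,0)

state after step 4 := counter=7 r=(6,7) succ=(1,1) retry=(0,0)
step 5 (W1 LOAD): counter=7 r=(7,7) succ=(1,1) retry=(0,0)
step 6 (W1 CAS): counter=8 r=(7,7) succ=(2,1) retry=(0,0)
step 7 (W1 LOAD): counter=8 r=(8,7) succ=(2,1) retry=(0,0)
step 8 (W1 CAS): counter=9 r=(8,7) succ=(3,1) retry=(0,0)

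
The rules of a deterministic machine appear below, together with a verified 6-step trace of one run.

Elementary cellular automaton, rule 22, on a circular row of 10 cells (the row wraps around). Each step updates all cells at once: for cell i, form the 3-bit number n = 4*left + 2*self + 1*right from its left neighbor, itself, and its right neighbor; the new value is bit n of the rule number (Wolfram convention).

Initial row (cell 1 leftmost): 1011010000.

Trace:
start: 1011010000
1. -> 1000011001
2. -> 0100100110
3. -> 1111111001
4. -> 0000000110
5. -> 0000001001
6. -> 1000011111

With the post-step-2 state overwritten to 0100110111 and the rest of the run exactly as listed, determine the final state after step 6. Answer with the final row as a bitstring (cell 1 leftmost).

0000001010

state after step 2 := 0100110111
3. -> 0111000000
4. -> 1000100000
5. -> 1101110001
6. -> 0000001010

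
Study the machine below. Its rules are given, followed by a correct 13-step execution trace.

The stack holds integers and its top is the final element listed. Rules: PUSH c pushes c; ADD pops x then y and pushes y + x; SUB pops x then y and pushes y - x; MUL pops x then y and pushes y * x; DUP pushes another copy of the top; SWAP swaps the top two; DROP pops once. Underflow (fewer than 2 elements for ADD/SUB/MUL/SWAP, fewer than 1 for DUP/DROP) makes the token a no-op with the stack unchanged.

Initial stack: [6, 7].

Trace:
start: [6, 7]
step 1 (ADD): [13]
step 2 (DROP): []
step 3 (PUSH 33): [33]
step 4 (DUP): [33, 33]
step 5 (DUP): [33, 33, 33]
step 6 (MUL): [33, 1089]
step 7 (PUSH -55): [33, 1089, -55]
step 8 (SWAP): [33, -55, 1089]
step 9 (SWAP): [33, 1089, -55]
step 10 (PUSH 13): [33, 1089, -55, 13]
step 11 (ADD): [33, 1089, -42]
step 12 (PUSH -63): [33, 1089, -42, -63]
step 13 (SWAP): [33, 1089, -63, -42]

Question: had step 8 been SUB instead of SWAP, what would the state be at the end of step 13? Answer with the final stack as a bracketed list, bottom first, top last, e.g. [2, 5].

(re-executing from step 8 with the substitution; state before step 8: [33, 1089, -55])
step 8 (SUB): [33, 1144]
step 9 (SWAP): [1144, 33]
step 10 (PUSH 13): [1144, 33, 13]
step 11 (ADD): [1144, 46]
step 12 (PUSH -63): [1144, 46, -63]
step 13 (SWAP): [1144, -63, 46]

[1144, -63, 46]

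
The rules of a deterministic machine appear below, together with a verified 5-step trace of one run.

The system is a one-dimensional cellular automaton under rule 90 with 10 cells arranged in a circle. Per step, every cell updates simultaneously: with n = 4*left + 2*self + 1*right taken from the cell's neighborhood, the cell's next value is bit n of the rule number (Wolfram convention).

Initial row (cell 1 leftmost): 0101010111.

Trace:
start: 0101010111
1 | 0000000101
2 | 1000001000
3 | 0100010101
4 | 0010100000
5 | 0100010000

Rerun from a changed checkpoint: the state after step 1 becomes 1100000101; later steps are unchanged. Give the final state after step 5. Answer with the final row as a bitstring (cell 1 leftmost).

0100101100

state after step 1 := 1100000101
2 | 0110001001
3 | 0111010110
4 | 1101000111
5 | 0100101100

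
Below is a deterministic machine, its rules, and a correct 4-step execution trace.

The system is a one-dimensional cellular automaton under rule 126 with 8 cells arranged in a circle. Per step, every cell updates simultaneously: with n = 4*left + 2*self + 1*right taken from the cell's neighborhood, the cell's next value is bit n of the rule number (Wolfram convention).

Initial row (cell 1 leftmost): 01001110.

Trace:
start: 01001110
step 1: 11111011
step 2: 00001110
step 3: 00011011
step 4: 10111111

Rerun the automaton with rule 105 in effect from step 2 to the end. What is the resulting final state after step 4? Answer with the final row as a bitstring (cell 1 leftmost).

10110101

(re-executing steps 2..4 under rule 105; state before step 2: 11111011)
step 2: 00001110
step 3: 11101010
step 4: 10110101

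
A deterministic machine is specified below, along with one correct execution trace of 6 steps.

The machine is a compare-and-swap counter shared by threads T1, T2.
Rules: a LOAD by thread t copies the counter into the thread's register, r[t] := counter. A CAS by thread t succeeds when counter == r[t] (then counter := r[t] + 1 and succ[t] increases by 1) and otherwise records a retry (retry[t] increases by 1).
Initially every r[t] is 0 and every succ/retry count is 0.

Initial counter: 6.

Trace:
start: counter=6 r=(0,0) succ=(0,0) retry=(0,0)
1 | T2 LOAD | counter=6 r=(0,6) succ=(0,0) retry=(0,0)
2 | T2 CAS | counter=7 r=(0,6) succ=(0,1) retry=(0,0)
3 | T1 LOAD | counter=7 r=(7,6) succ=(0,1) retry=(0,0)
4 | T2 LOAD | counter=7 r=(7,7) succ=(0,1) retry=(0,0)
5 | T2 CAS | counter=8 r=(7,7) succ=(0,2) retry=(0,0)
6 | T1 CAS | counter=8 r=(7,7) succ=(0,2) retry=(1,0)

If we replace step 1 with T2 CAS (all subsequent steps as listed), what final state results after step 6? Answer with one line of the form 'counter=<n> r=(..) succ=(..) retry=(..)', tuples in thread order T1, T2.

(re-executing from step 1 with the substitution; state before step 1: counter=6 r=(0,0) succ=(0,0) retry=(0,0))
1 | T2 CAS | counter=6 r=(0,0) succ=(0,0) retry=(0,1)
2 | T2 CAS | counter=6 r=(0,0) succ=(0,0) retry=(0,2)
3 | T1 LOAD | counter=6 r=(6,0) succ=(0,0) retry=(0,2)
4 | T2 LOAD | counter=6 r=(6,6) succ=(0,0) retry=(0,2)
5 | T2 CAS | counter=7 r=(6,6) succ=(0,1) retry=(0,2)
6 | T1 CAS | counter=7 r=(6,6) succ=(0,1) retry=(1,2)

counter=7 r=(6,6) succ=(0,1) retry=(1,2)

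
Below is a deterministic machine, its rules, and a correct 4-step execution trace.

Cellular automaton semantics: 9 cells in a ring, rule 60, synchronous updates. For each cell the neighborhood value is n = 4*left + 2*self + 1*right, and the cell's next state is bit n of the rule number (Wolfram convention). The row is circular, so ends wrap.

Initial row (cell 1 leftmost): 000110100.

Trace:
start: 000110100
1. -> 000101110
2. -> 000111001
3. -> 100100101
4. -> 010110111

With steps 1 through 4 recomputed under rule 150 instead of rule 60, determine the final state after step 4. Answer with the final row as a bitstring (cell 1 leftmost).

(re-executing steps 1..4 under rule 150; state before step 1: 000110100)
1. -> 001000110
2. -> 011101001
3. -> 001001111
4. -> 111110110

111110110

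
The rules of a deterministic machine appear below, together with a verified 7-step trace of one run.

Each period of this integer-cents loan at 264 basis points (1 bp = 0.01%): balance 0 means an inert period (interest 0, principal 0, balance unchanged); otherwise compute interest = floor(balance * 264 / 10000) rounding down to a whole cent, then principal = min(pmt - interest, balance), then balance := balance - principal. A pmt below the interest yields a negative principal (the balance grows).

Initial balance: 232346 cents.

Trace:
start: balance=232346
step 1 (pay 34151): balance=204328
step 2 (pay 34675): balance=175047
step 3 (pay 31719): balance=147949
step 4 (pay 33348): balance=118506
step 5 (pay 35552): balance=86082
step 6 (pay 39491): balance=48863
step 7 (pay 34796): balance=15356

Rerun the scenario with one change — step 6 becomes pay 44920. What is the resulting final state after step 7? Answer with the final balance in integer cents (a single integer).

9784

(re-executing from step 6 with the substitution; state before step 6: balance=86082)
step 6 (pay 44920): balance=43434
step 7 (pay 34796): balance=9784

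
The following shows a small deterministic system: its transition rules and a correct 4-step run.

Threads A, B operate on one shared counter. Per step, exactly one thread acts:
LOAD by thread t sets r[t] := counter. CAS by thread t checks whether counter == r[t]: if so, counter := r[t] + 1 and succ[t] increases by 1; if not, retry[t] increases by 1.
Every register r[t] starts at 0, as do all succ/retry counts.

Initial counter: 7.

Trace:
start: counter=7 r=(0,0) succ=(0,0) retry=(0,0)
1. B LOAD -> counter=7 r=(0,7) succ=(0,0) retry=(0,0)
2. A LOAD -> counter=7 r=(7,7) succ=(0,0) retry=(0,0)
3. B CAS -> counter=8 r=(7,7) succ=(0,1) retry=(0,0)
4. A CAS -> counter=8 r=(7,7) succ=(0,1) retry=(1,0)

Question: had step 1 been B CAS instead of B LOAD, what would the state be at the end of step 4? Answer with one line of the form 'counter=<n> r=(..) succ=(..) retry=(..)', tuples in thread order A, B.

(re-executing from step 1 with the substitution; state before step 1: counter=7 r=(0,0) succ=(0,0) retry=(0,0))
1. B CAS -> counter=7 r=(0,0) succ=(0,0) retry=(0,1)
2. A LOAD -> counter=7 r=(7,0) succ=(0,0) retry=(0,1)
3. B CAS -> counter=7 r=(7,0) succ=(0,0) retry=(0,2)
4. A CAS -> counter=8 r=(7,0) succ=(1,0) retry=(0,2)

counter=8 r=(7,0) succ=(1,0) retry=(0,2)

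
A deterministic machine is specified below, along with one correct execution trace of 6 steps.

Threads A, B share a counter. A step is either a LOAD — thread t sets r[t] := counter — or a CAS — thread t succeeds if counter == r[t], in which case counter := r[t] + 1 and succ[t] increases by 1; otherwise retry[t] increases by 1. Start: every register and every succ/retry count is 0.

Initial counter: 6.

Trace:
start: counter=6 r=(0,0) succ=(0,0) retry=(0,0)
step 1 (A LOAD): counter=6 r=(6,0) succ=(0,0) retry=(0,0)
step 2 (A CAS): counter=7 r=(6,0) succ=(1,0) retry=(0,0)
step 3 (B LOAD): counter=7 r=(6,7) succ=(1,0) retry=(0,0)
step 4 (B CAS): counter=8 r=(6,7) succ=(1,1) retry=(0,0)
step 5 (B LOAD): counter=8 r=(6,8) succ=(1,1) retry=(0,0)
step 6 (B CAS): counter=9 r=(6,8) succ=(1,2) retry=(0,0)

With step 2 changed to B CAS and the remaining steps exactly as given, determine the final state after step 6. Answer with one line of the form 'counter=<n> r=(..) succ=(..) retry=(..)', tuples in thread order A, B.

counter=8 r=(6,7) succ=(0,2) retry=(0,1)

(re-executing from step 2 with the substitution; state before step 2: counter=6 r=(6,0) succ=(0,0) retry=(0,0))
step 2 (B CAS): counter=6 r=(6,0) succ=(0,0) retry=(0,1)
step 3 (B LOAD): counter=6 r=(6,6) succ=(0,0) retry=(0,1)
step 4 (B CAS): counter=7 r=(6,6) succ=(0,1) retry=(0,1)
step 5 (B LOAD): counter=7 r=(6,7) succ=(0,1) retry=(0,1)
step 6 (B CAS): counter=8 r=(6,7) succ=(0,2) retry=(0,1)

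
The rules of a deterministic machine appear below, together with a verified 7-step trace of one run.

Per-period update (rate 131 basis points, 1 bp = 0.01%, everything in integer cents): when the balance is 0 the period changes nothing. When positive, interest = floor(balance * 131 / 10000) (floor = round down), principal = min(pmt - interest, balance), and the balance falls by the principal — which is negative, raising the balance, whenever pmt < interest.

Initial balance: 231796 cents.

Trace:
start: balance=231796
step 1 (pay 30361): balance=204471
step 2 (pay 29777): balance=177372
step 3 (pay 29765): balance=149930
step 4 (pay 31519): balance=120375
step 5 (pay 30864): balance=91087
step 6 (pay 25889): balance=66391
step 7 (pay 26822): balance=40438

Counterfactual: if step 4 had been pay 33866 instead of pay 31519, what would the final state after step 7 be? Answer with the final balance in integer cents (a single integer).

(re-executing from step 4 with the substitution; state before step 4: balance=149930)
step 4 (pay 33866): balance=118028
step 5 (pay 30864): balance=88710
step 6 (pay 25889): balance=63983
step 7 (pay 26822): balance=37999

37999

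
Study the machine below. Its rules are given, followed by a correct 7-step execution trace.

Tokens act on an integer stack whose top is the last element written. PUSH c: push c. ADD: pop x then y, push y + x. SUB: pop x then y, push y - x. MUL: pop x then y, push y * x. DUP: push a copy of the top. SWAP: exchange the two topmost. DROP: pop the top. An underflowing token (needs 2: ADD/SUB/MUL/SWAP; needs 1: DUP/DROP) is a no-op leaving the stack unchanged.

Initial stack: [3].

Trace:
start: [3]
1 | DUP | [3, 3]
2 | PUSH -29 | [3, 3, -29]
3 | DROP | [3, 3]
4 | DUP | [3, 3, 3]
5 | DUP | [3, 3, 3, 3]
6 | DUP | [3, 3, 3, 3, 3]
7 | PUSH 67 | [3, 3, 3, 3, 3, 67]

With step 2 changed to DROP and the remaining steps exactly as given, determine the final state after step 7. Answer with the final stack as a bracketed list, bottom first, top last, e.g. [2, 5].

(re-executing from step 2 with the substitution; state before step 2: [3, 3])
2 | DROP | [3]
3 | DROP | []
4 | DUP | []
5 | DUP | []
6 | DUP | []
7 | PUSH 67 | [67]

[67]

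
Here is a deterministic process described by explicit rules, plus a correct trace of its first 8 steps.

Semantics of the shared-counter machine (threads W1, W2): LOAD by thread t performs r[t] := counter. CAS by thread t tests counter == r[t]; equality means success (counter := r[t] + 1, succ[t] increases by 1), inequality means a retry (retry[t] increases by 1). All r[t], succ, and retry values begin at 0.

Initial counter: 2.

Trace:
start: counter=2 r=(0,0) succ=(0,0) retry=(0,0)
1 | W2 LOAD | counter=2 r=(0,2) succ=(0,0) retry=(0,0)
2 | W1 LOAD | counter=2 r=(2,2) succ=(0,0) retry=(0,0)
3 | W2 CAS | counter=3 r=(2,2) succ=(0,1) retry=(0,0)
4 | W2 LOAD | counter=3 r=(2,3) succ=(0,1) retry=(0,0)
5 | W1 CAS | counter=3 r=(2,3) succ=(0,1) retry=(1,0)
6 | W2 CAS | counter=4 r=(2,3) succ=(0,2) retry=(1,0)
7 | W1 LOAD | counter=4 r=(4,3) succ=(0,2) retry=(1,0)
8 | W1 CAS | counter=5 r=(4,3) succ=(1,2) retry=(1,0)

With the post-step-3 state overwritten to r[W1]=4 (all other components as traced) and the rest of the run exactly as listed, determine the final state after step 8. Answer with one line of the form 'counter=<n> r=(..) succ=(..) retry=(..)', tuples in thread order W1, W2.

state after step 3 := counter=3 r=(4,2) succ=(0,1) retry=(0,0)
4 | W2 LOAD | counter=3 r=(4,3) succ=(0,1) retry=(0,0)
5 | W1 CAS | counter=3 r=(4,3) succ=(0,1) retry=(1,0)
6 | W2 CAS | counter=4 r=(4,3) succ=(0,2) retry=(1,0)
7 | W1 LOAD | counter=4 r=(4,3) succ=(0,2) retry=(1,0)
8 | W1 CAS | counter=5 r=(4,3) succ=(1,2) retry=(1,0)

counter=5 r=(4,3) succ=(1,2) retry=(1,0)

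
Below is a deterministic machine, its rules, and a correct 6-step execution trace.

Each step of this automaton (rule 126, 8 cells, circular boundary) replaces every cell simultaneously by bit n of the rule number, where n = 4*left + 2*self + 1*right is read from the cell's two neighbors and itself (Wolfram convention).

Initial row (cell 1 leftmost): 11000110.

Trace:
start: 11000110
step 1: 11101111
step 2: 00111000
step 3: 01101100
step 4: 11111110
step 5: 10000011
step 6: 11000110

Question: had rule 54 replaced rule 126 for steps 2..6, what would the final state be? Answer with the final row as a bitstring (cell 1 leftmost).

(re-executing steps 2..6 under rule 54; state before step 2: 11101111)
step 2: 00010000
step 3: 00111000
step 4: 01000100
step 5: 11101110
step 6: 00010001

00010001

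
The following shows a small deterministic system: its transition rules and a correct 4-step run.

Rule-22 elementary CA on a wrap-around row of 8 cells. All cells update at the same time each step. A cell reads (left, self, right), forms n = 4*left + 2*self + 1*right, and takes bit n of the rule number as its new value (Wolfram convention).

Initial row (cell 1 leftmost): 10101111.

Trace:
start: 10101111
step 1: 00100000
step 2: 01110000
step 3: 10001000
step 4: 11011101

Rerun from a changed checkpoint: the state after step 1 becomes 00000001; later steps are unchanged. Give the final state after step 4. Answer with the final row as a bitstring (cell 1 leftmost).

state after step 1 := 00000001
step 2: 10000011
step 3: 01000100
step 4: 11101110

11101110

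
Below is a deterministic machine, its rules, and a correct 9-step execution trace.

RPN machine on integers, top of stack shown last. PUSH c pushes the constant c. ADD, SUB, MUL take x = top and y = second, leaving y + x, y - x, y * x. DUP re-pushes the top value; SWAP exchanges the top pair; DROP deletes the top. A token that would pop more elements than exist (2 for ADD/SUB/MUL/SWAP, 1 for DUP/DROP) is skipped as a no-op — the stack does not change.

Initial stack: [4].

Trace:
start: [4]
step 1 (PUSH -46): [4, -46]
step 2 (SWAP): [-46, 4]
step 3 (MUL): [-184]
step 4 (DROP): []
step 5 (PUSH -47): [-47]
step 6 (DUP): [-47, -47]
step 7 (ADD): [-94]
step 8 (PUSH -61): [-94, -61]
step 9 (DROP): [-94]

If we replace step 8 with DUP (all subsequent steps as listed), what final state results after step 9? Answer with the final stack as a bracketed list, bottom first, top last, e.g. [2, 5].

[-94]

(re-executing from step 8 with the substitution; state before step 8: [-94])
step 8 (DUP): [-94, -94]
step 9 (DROP): [-94]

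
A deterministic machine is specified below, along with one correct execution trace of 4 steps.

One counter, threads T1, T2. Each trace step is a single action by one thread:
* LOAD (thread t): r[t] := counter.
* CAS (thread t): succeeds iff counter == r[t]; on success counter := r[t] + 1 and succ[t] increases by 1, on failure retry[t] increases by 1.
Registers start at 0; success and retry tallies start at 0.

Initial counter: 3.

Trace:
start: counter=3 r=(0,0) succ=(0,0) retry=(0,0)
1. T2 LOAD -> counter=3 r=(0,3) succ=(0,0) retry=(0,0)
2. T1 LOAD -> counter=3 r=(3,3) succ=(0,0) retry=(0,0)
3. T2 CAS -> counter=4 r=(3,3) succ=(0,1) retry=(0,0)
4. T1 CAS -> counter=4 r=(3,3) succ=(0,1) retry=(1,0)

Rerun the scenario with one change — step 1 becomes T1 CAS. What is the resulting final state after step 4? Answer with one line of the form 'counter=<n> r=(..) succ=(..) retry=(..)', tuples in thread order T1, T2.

(re-executing from step 1 with the substitution; state before step 1: counter=3 r=(0,0) succ=(0,0) retry=(0,0))
1. T1 CAS -> counter=3 r=(0,0) succ=(0,0) retry=(1,0)
2. T1 LOAD -> counter=3 r=(3,0) succ=(0,0) retry=(1,0)
3. T2 CAS -> counter=3 r=(3,0) succ=(0,0) retry=(1,1)
4. T1 CAS -> counter=4 r=(3,0) succ=(1,0) retry=(1,1)

counter=4 r=(3,0) succ=(1,0) retry=(1,1)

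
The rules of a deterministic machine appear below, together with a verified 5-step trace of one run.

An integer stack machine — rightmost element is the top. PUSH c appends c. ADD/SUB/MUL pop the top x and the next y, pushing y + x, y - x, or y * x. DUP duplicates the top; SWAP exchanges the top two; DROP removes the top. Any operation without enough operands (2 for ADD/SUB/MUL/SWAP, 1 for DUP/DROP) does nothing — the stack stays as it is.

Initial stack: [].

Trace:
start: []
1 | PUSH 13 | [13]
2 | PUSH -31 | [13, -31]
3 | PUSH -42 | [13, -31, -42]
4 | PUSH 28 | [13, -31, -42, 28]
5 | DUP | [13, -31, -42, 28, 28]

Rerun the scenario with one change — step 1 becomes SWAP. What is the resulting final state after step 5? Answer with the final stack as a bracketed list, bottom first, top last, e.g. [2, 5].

(re-executing from step 1 with the substitution; state before step 1: [])
1 | SWAP | []
2 | PUSH -31 | [-31]
3 | PUSH -42 | [-31, -42]
4 | PUSH 28 | [-31, -42, 28]
5 | DUP | [-31, -42, 28, 28]

[-31, -42, 28, 28]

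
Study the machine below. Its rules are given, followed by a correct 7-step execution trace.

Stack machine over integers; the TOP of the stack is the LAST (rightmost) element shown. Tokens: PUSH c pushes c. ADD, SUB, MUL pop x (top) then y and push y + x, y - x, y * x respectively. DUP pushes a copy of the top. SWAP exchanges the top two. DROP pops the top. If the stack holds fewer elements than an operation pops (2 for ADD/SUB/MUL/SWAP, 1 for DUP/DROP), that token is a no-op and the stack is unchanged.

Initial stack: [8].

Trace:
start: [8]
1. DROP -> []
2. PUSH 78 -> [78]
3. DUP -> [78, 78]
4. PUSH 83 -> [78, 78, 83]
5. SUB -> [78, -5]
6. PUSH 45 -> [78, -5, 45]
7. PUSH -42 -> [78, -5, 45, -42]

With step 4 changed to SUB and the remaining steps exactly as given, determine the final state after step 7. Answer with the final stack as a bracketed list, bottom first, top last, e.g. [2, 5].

(re-executing from step 4 with the substitution; state before step 4: [78, 78])
4. SUB -> [0]
5. SUB -> [0]
6. PUSH 45 -> [0, 45]
7. PUSH -42 -> [0, 45, -42]

[0, 45, -42]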